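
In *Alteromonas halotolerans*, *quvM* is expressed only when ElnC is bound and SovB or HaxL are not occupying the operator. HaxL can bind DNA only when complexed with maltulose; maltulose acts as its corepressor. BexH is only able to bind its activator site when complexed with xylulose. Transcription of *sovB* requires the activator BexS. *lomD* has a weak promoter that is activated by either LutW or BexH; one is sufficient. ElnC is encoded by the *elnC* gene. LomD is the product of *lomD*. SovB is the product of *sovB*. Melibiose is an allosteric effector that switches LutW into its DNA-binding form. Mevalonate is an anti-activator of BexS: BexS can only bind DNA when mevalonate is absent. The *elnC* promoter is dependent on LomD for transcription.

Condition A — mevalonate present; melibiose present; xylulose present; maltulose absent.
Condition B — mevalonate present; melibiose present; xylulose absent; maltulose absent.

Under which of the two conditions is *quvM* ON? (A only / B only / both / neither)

both

Condition A:
Mevalonate is present, so BexS is inactive.
Required activator BexS is absent, so *sovB* is not transcribed.
So SovB is not produced.
Melibiose is present, so LutW is active.
Xylulose is present, so BexH is active.
Activator LutW is present, so *lomD* is transcribed.
So LomD is produced and active.
No repressor is bound and LomD is active, so *elnC* is transcribed.
So ElnC is produced and active.
Maltulose is absent, so HaxL is inactive.
No repressor is bound and ElnC is active, so *quvM* is transcribed.
→ *quvM* is ON in A.
Condition B:
Mevalonate is present, so BexS is inactive.
Required activator BexS is absent, so *sovB* is not transcribed.
So SovB is not produced.
Melibiose is present, so LutW is active.
Xylulose is absent, so BexH is inactive.
Activator LutW is present, so *lomD* is transcribed.
So LomD is produced and active.
No repressor is bound and LomD is active, so *elnC* is transcribed.
So ElnC is produced and active.
Maltulose is absent, so HaxL is inactive.
No repressor is bound and ElnC is active, so *quvM* is transcribed.
→ *quvM* is ON in B.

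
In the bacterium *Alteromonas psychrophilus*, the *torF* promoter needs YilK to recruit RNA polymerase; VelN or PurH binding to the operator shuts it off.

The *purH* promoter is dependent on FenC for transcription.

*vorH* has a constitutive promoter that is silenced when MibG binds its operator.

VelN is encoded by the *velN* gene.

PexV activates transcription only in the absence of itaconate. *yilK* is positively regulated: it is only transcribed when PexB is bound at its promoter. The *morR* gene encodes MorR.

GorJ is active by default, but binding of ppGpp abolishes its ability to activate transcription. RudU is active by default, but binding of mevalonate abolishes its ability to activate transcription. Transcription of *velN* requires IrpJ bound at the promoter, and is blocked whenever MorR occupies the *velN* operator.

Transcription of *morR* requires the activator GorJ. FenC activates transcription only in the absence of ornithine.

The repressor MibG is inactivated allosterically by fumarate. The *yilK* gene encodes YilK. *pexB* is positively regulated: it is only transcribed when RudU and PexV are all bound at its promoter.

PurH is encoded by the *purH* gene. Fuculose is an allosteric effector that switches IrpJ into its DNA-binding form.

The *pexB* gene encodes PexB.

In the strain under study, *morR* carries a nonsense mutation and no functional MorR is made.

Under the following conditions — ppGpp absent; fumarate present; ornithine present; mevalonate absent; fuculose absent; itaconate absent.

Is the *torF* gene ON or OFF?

ON

Mevalonate is absent, so RudU is active.
Itaconate is absent, so PexV is active.
No repressor is bound and RudU and PexV are active, so *pexB* is transcribed.
So PexB is produced and active.
No repressor is bound and PexB is active, so *yilK* is transcribed.
So YilK is produced and active.
MorR is non-functional in this strain, so it has no effect.
Fuculose is absent, so IrpJ is inactive.
Required activator IrpJ is absent, so *velN* is not transcribed.
So VelN is not produced.
Ornithine is present, so FenC is inactive.
Required activator FenC is absent, so *purH* is not transcribed.
So PurH is not produced.
No repressor is bound and YilK is active, so *torF* is transcribed.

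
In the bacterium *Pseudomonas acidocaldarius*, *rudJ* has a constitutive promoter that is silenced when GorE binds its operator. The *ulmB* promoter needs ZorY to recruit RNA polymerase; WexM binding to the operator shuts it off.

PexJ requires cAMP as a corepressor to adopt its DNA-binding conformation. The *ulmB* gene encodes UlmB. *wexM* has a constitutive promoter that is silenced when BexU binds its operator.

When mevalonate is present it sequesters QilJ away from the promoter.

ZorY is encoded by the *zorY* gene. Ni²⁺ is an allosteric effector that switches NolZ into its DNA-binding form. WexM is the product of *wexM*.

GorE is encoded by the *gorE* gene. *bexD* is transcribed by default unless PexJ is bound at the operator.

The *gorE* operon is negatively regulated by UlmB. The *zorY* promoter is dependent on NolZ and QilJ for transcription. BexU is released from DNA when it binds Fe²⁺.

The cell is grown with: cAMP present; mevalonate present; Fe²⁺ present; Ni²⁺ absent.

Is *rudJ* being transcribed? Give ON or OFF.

OFF

Ni²⁺ is absent, so NolZ is inactive.
Mevalonate is present, so QilJ is inactive.
Required activator NolZ is absent, so *zorY* is not transcribed.
So ZorY is not produced.
Fe²⁺ is present, so BexU is inactive.
With no repressor bound, *wexM* is transcribed.
So WexM is produced and active.
With repressor WexM bound, *ulmB* is not transcribed.
So UlmB is not produced.
With no repressor bound, *gorE* is transcribed.
So GorE is produced and active.
With repressor GorE bound, *rudJ* is not transcribed.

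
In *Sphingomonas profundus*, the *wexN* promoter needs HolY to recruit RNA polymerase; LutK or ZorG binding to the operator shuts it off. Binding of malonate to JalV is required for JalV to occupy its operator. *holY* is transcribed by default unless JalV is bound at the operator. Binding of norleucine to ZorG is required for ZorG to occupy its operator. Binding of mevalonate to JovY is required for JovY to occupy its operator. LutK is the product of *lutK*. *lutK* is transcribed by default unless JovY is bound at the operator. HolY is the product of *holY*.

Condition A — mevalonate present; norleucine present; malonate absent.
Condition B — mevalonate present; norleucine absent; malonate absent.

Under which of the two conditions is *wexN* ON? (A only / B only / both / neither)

B only

Condition A:
Mevalonate is present, so JovY is active.
With repressor JovY bound, *lutK* is not transcribed.
So LutK is not produced.
Norleucine is present, so ZorG is active.
Malonate is absent, so JalV is inactive.
With no repressor bound, *holY* is transcribed.
So HolY is produced and active.
With repressor ZorG bound, *wexN* is not transcribed.
→ *wexN* is OFF in A.
Condition B:
Mevalonate is present, so JovY is active.
With repressor JovY bound, *lutK* is not transcribed.
So LutK is not produced.
Norleucine is absent, so ZorG is inactive.
Malonate is absent, so JalV is inactive.
With no repressor bound, *holY* is transcribed.
So HolY is produced and active.
No repressor is bound and HolY is active, so *wexN* is transcribed.
→ *wexN* is ON in B.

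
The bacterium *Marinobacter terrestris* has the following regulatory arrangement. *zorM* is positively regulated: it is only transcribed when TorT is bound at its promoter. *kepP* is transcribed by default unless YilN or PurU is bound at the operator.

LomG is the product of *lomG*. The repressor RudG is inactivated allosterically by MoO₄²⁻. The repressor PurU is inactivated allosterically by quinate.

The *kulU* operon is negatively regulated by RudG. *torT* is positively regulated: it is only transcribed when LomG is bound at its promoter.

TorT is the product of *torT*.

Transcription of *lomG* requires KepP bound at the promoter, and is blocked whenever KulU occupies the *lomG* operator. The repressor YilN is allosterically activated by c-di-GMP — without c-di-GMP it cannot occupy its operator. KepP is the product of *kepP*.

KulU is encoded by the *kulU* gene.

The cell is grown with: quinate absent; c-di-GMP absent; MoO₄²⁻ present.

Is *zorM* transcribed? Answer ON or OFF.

OFF

c-di-GMP is absent, so YilN is inactive.
Quinate is absent, so PurU is active.
With repressor PurU bound, *kepP* is not transcribed.
So KepP is not produced.
MoO₄²⁻ is present, so RudG is inactive.
With no repressor bound, *kulU* is transcribed.
So KulU is produced and active.
With repressor KulU bound, *lomG* is not transcribed.
So LomG is not produced.
Required activator LomG is absent, so *torT* is not transcribed.
So TorT is not produced.
Required activator TorT is absent, so *zorM* is not transcribed.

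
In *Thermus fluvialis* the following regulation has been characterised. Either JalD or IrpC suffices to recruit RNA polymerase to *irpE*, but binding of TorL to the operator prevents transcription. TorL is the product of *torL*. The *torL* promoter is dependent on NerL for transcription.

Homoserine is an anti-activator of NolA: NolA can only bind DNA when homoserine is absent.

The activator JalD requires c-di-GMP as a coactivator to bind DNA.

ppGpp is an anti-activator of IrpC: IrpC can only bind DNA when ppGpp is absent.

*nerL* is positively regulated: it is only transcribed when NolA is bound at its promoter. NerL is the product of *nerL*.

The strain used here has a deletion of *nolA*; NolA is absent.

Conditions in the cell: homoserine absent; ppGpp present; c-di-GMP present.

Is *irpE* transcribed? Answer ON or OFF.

NolA is non-functional in this strain, so it has no effect.
Required activator NolA is absent, so *nerL* is not transcribed.
So NerL is not produced.
Required activator NerL is absent, so *torL* is not transcribed.
So TorL is not produced.
c-di-GMP is present, so JalD is active.
ppGpp is present, so IrpC is inactive.
Activator JalD is present, so *irpE* is transcribed.

ON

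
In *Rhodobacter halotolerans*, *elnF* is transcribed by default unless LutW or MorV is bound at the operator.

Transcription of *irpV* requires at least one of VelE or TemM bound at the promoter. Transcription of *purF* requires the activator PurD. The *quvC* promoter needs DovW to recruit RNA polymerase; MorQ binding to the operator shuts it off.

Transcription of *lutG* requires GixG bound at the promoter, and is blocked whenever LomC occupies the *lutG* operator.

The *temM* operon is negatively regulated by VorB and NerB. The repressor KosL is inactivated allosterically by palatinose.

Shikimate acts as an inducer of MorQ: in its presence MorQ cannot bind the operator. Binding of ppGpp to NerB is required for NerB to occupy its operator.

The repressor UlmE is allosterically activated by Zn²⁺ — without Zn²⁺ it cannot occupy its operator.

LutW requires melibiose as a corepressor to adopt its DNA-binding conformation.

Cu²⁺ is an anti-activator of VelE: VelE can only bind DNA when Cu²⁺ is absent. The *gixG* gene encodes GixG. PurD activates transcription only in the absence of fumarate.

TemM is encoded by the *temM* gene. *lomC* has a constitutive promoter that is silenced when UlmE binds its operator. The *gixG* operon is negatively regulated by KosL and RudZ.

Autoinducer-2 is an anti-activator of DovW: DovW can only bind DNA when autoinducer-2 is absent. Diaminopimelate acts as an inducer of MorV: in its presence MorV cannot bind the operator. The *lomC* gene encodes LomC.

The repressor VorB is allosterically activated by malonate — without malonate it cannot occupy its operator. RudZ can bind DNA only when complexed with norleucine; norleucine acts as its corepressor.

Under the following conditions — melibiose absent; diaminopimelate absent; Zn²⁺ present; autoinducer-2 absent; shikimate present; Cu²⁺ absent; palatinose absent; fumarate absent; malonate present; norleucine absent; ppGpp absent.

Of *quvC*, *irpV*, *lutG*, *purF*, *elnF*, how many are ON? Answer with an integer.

Shikimate is present, so MorQ is inactive.
Autoinducer-2 is absent, so DovW is active.
No repressor is bound and DovW is active, so *quvC* is transcribed.
→ *quvC* is ON.
Cu²⁺ is absent, so VelE is active.
Malonate is present, so VorB is active.
ppGpp is absent, so NerB is inactive.
With repressor VorB bound, *temM* is not transcribed.
So TemM is not produced.
Activator VelE is present, so *irpV* is transcribed.
→ *irpV* is ON.
Palatinose is absent, so KosL is active.
Norleucine is absent, so RudZ is inactive.
With repressor KosL bound, *gixG* is not transcribed.
So GixG is not produced.
Zn²⁺ is present, so UlmE is active.
With repressor UlmE bound, *lomC* is not transcribed.
So LomC is not produced.
Required activator GixG is absent, so *lutG* is not transcribed.
→ *lutG* is OFF.
Fumarate is absent, so PurD is active.
No repressor is bound and PurD is active, so *purF* is transcribed.
→ *purF* is ON.
Melibiose is absent, so LutW is inactive.
Diaminopimelate is absent, so MorV is active.
With repressor MorV bound, *elnF* is not transcribed.
→ *elnF* is OFF.
3 of the 5 genes are transcribed.

3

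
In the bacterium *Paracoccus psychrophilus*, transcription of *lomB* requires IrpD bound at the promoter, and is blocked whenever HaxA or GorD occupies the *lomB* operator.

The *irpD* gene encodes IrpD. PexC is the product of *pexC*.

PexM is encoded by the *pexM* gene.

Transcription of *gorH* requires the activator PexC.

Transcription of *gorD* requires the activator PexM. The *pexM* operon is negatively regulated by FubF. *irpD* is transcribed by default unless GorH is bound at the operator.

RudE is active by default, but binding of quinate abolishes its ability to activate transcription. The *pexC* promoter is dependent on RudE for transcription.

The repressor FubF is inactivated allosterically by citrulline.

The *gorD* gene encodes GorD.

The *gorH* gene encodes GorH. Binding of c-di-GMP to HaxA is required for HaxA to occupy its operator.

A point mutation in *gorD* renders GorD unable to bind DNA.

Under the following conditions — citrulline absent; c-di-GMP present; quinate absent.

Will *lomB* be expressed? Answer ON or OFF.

c-di-GMP is present, so HaxA is active.
GorD is non-functional in this strain, so it has no effect.
Quinate is absent, so RudE is active.
No repressor is bound and RudE is active, so *pexC* is transcribed.
So PexC is produced and active.
No repressor is bound and PexC is active, so *gorH* is transcribed.
So GorH is produced and active.
With repressor GorH bound, *irpD* is not transcribed.
So IrpD is not produced.
With repressor HaxA bound, *lomB* is not transcribed.

OFF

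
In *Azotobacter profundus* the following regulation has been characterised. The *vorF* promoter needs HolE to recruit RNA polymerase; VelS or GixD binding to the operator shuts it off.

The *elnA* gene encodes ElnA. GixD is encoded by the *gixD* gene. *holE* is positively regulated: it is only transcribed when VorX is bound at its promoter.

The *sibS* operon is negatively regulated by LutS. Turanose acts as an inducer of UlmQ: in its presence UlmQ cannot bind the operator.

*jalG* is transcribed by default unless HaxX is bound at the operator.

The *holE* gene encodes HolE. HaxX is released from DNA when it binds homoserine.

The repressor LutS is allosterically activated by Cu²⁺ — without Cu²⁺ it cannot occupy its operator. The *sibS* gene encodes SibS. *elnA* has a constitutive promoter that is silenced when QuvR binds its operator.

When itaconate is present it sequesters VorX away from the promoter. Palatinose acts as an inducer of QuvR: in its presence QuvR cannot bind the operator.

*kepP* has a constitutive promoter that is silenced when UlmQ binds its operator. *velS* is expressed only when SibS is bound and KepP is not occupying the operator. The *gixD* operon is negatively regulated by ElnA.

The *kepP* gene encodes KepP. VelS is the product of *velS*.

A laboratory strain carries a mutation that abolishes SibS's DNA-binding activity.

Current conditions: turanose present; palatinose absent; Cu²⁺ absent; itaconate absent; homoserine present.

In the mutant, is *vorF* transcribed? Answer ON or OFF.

Turanose is present, so UlmQ is inactive.
With no repressor bound, *kepP* is transcribed.
So KepP is produced and active.
SibS is non-functional in this strain, so it has no effect.
With repressor KepP bound, *velS* is not transcribed.
So VelS is not produced.
Itaconate is absent, so VorX is active.
No repressor is bound and VorX is active, so *holE* is transcribed.
So HolE is produced and active.
Palatinose is absent, so QuvR is active.
With repressor QuvR bound, *elnA* is not transcribed.
So ElnA is not produced.
With no repressor bound, *gixD* is transcribed.
So GixD is produced and active.
With repressor GixD bound, *vorF* is not transcribed.

OFF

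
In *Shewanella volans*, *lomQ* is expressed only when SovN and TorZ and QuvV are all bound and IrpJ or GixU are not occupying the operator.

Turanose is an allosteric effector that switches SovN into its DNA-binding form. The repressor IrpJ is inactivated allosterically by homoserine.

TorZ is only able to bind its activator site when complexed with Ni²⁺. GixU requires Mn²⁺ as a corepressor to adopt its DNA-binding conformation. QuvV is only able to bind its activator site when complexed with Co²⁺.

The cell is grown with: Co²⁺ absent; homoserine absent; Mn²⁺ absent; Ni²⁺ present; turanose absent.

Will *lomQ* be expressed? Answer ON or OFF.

OFF

Homoserine is absent, so IrpJ is active.
Turanose is absent, so SovN is inactive.
Ni²⁺ is present, so TorZ is active.
Co²⁺ is absent, so QuvV is inactive.
Mn²⁺ is absent, so GixU is inactive.
With repressor IrpJ bound, *lomQ* is not transcribed.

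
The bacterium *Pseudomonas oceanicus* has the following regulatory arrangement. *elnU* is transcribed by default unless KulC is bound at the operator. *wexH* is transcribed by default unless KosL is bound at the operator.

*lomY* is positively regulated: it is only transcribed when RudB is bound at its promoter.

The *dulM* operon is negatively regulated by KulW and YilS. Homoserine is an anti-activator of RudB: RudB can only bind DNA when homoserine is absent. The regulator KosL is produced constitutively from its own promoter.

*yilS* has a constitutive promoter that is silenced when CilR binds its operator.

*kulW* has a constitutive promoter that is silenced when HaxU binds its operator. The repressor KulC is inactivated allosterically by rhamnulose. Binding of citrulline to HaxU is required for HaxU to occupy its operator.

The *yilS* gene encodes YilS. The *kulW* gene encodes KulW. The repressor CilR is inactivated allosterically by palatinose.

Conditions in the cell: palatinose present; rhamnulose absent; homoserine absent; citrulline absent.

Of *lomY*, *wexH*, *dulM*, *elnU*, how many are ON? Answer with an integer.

Homoserine is absent, so RudB is active.
No repressor is bound and RudB is active, so *lomY* is transcribed.
→ *lomY* is ON.
KosL is produced constitutively and is active.
With repressor KosL bound, *wexH* is not transcribed.
→ *wexH* is OFF.
Citrulline is absent, so HaxU is inactive.
With no repressor bound, *kulW* is transcribed.
So KulW is produced and active.
Palatinose is present, so CilR is inactive.
With no repressor bound, *yilS* is transcribed.
So YilS is produced and active.
With repressor KulW bound, *dulM* is not transcribed.
→ *dulM* is OFF.
Rhamnulose is absent, so KulC is active.
With repressor KulC bound, *elnU* is not transcribed.
→ *elnU* is OFF.
1 of the 4 genes is transcribed.

1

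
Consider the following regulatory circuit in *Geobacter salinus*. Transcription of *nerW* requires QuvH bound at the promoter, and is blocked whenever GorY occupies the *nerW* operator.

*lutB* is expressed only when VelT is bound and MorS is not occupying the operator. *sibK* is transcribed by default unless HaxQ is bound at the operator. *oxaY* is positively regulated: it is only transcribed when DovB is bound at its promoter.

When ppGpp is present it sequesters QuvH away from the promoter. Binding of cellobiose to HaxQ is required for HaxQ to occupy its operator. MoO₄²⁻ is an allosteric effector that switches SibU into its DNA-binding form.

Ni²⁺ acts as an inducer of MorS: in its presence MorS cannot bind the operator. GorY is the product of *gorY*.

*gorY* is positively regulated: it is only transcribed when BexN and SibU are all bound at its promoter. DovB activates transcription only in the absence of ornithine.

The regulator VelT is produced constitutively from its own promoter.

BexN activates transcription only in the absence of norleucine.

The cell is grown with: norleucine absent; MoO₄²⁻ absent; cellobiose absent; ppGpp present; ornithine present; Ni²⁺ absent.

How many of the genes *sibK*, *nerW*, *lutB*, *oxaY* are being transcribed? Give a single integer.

Cellobiose is absent, so HaxQ is inactive.
With no repressor bound, *sibK* is transcribed.
→ *sibK* is ON.
Norleucine is absent, so BexN is active.
MoO₄²⁻ is absent, so SibU is inactive.
Required activator SibU is absent, so *gorY* is not transcribed.
So GorY is not produced.
ppGpp is present, so QuvH is inactive.
Required activator QuvH is absent, so *nerW* is not transcribed.
→ *nerW* is OFF.
Ni²⁺ is absent, so MorS is active.
VelT is produced constitutively and is active.
With repressor MorS bound, *lutB* is not transcribed.
→ *lutB* is OFF.
Ornithine is present, so DovB is inactive.
Required activator DovB is absent, so *oxaY* is not transcribed.
→ *oxaY* is OFF.
1 of the 4 genes is transcribed.

1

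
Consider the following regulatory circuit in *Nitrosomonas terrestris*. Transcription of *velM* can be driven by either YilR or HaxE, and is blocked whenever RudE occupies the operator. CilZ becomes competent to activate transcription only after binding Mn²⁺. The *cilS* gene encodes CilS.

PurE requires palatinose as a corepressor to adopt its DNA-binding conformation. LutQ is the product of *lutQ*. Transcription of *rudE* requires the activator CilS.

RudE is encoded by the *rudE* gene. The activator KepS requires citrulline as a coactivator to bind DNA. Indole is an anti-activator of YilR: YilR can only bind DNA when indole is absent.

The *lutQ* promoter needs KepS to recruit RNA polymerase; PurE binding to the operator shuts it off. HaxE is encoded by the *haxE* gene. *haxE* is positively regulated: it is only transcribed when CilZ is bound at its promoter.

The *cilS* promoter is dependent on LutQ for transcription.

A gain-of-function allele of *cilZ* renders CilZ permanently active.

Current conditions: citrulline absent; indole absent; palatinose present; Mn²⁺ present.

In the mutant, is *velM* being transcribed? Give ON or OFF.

Citrulline is absent, so KepS is inactive.
Palatinose is present, so PurE is active.
With repressor PurE bound, *lutQ* is not transcribed.
So LutQ is not produced.
Required activator LutQ is absent, so *cilS* is not transcribed.
So CilS is not produced.
Required activator CilS is absent, so *rudE* is not transcribed.
So RudE is not produced.
Indole is absent, so YilR is active.
CilZ is constitutively active in this strain.
No repressor is bound and CilZ is active, so *haxE* is transcribed.
So HaxE is produced and active.
Activator YilR is present, so *velM* is transcribed.

ON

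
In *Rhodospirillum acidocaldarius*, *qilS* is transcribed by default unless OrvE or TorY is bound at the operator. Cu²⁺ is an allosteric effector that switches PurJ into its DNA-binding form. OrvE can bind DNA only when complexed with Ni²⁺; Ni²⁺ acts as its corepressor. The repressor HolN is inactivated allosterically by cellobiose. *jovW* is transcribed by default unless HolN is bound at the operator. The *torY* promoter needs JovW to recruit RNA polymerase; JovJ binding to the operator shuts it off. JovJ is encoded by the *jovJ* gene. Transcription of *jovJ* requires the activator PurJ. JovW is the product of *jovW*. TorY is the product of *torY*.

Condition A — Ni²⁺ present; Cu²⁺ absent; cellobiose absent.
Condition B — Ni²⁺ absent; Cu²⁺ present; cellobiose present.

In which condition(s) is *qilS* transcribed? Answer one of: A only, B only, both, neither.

Condition A:
Ni²⁺ is present, so OrvE is active.
Cu²⁺ is absent, so PurJ is inactive.
Required activator PurJ is absent, so *jovJ* is not transcribed.
So JovJ is not produced.
Cellobiose is absent, so HolN is active.
With repressor HolN bound, *jovW* is not transcribed.
So JovW is not produced.
Required activator JovW is absent, so *torY* is not transcribed.
So TorY is not produced.
With repressor OrvE bound, *qilS* is not transcribed.
→ *qilS* is OFF in A.
Condition B:
Ni²⁺ is absent, so OrvE is inactive.
Cu²⁺ is present, so PurJ is active.
No repressor is bound and PurJ is active, so *jovJ* is transcribed.
So JovJ is produced and active.
Cellobiose is present, so HolN is inactive.
With no repressor bound, *jovW* is transcribed.
So JovW is produced and active.
With repressor JovJ bound, *torY* is not transcribed.
So TorY is not produced.
With no repressor bound, *qilS* is transcribed.
→ *qilS* is ON in B.

B only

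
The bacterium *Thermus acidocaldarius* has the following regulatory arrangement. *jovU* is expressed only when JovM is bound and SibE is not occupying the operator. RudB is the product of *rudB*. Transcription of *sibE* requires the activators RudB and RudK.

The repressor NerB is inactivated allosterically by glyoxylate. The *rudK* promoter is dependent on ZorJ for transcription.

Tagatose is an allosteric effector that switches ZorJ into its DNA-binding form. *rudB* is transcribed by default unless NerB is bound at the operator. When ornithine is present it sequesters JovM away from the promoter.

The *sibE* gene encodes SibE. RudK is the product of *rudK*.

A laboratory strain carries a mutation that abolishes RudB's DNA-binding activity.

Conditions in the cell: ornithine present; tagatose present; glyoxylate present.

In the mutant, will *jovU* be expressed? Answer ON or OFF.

RudB is non-functional in this strain, so it has no effect.
Tagatose is present, so ZorJ is active.
No repressor is bound and ZorJ is active, so *rudK* is transcribed.
So RudK is produced and active.
Required activator RudB is absent, so *sibE* is not transcribed.
So SibE is not produced.
Ornithine is present, so JovM is inactive.
Required activator JovM is absent, so *jovU* is not transcribed.

OFF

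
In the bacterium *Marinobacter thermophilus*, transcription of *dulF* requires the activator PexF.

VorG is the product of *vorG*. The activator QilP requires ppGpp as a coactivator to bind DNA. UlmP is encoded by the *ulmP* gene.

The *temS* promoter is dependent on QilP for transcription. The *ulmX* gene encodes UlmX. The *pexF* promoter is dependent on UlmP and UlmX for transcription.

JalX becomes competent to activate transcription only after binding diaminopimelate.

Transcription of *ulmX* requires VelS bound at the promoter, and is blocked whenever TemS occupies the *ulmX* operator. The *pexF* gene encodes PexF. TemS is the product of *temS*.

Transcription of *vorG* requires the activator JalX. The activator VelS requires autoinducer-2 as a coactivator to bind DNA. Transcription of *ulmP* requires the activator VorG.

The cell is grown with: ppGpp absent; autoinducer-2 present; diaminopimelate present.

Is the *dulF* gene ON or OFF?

ON

Diaminopimelate is present, so JalX is active.
No repressor is bound and JalX is active, so *vorG* is transcribed.
So VorG is produced and active.
No repressor is bound and VorG is active, so *ulmP* is transcribed.
So UlmP is produced and active.
ppGpp is absent, so QilP is inactive.
Required activator QilP is absent, so *temS* is not transcribed.
So TemS is not produced.
Autoinducer-2 is present, so VelS is active.
No repressor is bound and VelS is active, so *ulmX* is transcribed.
So UlmX is produced and active.
No repressor is bound and UlmP and UlmX are active, so *pexF* is transcribed.
So PexF is produced and active.
No repressor is bound and PexF is active, so *dulF* is transcribed.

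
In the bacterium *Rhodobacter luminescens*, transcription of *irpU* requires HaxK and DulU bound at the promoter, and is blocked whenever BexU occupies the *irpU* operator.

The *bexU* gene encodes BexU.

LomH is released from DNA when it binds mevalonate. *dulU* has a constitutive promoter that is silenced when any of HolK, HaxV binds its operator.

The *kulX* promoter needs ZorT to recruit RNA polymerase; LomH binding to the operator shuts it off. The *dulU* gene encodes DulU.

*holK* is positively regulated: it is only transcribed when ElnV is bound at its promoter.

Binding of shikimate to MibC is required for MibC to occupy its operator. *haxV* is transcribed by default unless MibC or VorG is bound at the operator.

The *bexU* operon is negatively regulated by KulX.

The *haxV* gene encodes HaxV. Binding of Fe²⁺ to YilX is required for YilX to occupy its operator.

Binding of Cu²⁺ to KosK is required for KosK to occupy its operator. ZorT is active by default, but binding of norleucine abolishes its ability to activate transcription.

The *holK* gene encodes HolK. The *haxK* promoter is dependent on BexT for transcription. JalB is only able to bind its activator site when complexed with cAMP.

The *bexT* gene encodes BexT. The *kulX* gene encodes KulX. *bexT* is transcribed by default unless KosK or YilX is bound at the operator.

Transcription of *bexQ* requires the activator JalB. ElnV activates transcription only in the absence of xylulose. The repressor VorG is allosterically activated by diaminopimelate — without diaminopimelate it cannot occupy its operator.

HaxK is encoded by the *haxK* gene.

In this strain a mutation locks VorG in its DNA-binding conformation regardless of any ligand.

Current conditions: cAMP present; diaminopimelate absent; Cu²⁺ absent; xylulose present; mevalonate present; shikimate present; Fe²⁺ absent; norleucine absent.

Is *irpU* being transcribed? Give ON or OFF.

ON

Cu²⁺ is absent, so KosK is inactive.
Fe²⁺ is absent, so YilX is inactive.
With no repressor bound, *bexT* is transcribed.
So BexT is produced and active.
No repressor is bound and BexT is active, so *haxK* is transcribed.
So HaxK is produced and active.
Xylulose is present, so ElnV is inactive.
Required activator ElnV is absent, so *holK* is not transcribed.
So HolK is not produced.
Shikimate is present, so MibC is active.
VorG is constitutively active in this strain.
With repressor MibC bound, *haxV* is not transcribed.
So HaxV is not produced.
With no repressor bound, *dulU* is transcribed.
So DulU is produced and active.
Mevalonate is present, so LomH is inactive.
Norleucine is absent, so ZorT is active.
No repressor is bound and ZorT is active, so *kulX* is transcribed.
So KulX is produced and active.
With repressor KulX bound, *bexU* is not transcribed.
So BexU is not produced.
No repressor is bound and HaxK and DulU are active, so *irpU* is transcribed.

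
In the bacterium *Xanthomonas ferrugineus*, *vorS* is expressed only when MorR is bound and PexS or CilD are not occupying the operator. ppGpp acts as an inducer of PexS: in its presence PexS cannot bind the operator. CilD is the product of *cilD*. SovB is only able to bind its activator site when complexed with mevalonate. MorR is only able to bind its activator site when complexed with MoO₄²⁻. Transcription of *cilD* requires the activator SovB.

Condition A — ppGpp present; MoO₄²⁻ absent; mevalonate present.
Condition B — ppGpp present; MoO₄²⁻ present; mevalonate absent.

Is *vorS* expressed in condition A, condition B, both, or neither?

Condition A:
ppGpp is present, so PexS is inactive.
MoO₄²⁻ is absent, so MorR is inactive.
Mevalonate is present, so SovB is active.
No repressor is bound and SovB is active, so *cilD* is transcribed.
So CilD is produced and active.
With repressor CilD bound, *vorS* is not transcribed.
→ *vorS* is OFF in A.
Condition B:
ppGpp is present, so PexS is inactive.
MoO₄²⁻ is present, so MorR is active.
Mevalonate is absent, so SovB is inactive.
Required activator SovB is absent, so *cilD* is not transcribed.
So CilD is not produced.
No repressor is bound and MorR is active, so *vorS* is transcribed.
→ *vorS* is ON in B.

B only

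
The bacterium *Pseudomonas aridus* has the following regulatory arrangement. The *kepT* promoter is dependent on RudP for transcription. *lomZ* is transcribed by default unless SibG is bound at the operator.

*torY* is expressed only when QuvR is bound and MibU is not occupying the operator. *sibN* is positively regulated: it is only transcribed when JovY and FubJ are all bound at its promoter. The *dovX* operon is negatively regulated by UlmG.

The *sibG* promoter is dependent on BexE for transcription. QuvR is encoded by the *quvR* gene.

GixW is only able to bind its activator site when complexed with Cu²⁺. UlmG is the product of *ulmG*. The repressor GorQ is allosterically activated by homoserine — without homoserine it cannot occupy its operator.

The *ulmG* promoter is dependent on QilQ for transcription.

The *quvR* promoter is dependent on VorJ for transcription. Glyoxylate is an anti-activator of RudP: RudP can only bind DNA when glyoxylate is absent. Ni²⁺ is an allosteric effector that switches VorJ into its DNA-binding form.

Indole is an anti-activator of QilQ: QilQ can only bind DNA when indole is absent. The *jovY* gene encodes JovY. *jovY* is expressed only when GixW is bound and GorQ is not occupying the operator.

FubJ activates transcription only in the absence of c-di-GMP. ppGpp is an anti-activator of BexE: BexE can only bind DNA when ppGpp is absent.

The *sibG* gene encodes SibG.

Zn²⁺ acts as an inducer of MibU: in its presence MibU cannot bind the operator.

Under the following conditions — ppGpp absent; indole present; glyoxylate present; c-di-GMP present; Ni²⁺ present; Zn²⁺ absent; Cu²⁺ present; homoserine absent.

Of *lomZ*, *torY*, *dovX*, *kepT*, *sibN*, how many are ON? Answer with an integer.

ppGpp is absent, so BexE is active.
No repressor is bound and BexE is active, so *sibG* is transcribed.
So SibG is produced and active.
With repressor SibG bound, *lomZ* is not transcribed.
→ *lomZ* is OFF.
Zn²⁺ is absent, so MibU is active.
Ni²⁺ is present, so VorJ is active.
No repressor is bound and VorJ is active, so *quvR* is transcribed.
So QuvR is produced and active.
With repressor MibU bound, *torY* is not transcribed.
→ *torY* is OFF.
Indole is present, so QilQ is inactive.
Required activator QilQ is absent, so *ulmG* is not transcribed.
So UlmG is not produced.
With no repressor bound, *dovX* is transcribed.
→ *dovX* is ON.
Glyoxylate is present, so RudP is inactive.
Required activator RudP is absent, so *kepT* is not transcribed.
→ *kepT* is OFF.
Homoserine is absent, so GorQ is inactive.
Cu²⁺ is present, so GixW is active.
No repressor is bound and GixW is active, so *jovY* is transcribed.
So JovY is produced and active.
c-di-GMP is present, so FubJ is inactive.
Required activator FubJ is absent, so *sibN* is not transcribed.
→ *sibN* is OFF.
1 of the 5 genes is transcribed.

1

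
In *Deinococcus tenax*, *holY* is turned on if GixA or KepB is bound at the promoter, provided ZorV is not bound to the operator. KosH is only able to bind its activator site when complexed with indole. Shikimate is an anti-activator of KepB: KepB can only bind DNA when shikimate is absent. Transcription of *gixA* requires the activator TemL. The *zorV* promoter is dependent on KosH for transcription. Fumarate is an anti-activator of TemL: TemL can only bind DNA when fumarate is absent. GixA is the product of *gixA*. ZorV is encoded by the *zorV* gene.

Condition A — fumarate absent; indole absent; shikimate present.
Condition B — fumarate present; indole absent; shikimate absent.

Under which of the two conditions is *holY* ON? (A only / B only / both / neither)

Condition A:
Fumarate is absent, so TemL is active.
No repressor is bound and TemL is active, so *gixA* is transcribed.
So GixA is produced and active.
Indole is absent, so KosH is inactive.
Required activator KosH is absent, so *zorV* is not transcribed.
So ZorV is not produced.
Shikimate is present, so KepB is inactive.
Activator GixA is present, so *holY* is transcribed.
→ *holY* is ON in A.
Condition B:
Fumarate is present, so TemL is inactive.
Required activator TemL is absent, so *gixA* is not transcribed.
So GixA is not produced.
Indole is absent, so KosH is inactive.
Required activator KosH is absent, so *zorV* is not transcribed.
So ZorV is not produced.
Shikimate is absent, so KepB is active.
Activator KepB is present, so *holY* is transcribed.
→ *holY* is ON in B.

both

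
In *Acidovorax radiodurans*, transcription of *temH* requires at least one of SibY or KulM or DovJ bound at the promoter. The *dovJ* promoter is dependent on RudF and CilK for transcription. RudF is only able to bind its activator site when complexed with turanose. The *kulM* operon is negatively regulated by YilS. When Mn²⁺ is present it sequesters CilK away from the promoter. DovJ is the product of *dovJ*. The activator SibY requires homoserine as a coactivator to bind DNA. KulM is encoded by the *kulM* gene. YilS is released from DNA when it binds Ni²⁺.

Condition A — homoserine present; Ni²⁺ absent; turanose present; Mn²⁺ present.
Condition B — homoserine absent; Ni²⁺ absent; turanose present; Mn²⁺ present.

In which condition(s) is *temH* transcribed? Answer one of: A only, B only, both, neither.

Condition A:
Homoserine is present, so SibY is active.
Ni²⁺ is absent, so YilS is active.
With repressor YilS bound, *kulM* is not transcribed.
So KulM is not produced.
Turanose is present, so RudF is active.
Mn²⁺ is present, so CilK is inactive.
Required activator CilK is absent, so *dovJ* is not transcribed.
So DovJ is not produced.
Activator SibY is present, so *temH* is transcribed.
→ *temH* is ON in A.
Condition B:
Homoserine is absent, so SibY is inactive.
Ni²⁺ is absent, so YilS is active.
With repressor YilS bound, *kulM* is not transcribed.
So KulM is not produced.
Turanose is present, so RudF is active.
Mn²⁺ is present, so CilK is inactive.
Required activator CilK is absent, so *dovJ* is not transcribed.
So DovJ is not produced.
No activator is available at the *temH* promoter, so *temH* is not transcribed.
→ *temH* is OFF in B.

A only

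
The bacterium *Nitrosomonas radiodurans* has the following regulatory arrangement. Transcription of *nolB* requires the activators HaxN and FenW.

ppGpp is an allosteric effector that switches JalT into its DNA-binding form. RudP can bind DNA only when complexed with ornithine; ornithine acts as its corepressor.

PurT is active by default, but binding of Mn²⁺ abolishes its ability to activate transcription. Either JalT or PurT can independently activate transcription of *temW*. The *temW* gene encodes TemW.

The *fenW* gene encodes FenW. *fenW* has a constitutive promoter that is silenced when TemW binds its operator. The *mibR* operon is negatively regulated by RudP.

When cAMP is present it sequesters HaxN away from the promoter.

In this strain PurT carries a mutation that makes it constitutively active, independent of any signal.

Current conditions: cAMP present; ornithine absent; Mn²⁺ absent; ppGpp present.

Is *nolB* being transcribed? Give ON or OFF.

OFF

cAMP is present, so HaxN is inactive.
ppGpp is present, so JalT is active.
PurT is constitutively active in this strain.
Activator JalT is present, so *temW* is transcribed.
So TemW is produced and active.
With repressor TemW bound, *fenW* is not transcribed.
So FenW is not produced.
Required activator HaxN is absent, so *nolB* is not transcribed.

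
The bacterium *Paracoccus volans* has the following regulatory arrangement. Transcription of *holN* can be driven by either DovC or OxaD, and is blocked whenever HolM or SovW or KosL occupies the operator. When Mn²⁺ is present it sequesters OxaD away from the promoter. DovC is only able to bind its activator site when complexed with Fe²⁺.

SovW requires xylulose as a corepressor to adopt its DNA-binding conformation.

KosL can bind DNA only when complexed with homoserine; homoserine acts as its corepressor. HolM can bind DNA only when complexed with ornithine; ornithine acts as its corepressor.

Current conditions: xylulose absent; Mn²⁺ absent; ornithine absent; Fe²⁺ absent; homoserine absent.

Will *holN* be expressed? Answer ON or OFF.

ON

Ornithine is absent, so HolM is inactive.
Xylulose is absent, so SovW is inactive.
Fe²⁺ is absent, so DovC is inactive.
Homoserine is absent, so KosL is inactive.
Mn²⁺ is absent, so OxaD is active.
Activator OxaD is present, so *holN* is transcribed.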